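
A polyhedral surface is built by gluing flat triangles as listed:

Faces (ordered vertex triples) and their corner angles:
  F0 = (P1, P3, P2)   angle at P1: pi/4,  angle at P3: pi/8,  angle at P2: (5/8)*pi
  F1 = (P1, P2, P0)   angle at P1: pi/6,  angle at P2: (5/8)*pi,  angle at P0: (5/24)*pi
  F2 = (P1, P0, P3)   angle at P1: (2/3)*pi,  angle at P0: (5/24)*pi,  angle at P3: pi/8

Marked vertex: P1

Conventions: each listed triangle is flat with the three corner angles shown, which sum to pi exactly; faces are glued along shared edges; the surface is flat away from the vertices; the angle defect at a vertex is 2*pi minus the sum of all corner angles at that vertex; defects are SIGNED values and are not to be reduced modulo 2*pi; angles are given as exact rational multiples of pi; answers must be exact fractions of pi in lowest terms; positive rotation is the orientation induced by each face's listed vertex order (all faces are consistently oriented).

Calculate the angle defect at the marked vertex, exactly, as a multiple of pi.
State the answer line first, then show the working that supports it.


Answer: defect(P1) = (11/12)*pi

Sum of corner angles at P1: (13/12)*pi
defect = 2*pi - (13/12)*pi


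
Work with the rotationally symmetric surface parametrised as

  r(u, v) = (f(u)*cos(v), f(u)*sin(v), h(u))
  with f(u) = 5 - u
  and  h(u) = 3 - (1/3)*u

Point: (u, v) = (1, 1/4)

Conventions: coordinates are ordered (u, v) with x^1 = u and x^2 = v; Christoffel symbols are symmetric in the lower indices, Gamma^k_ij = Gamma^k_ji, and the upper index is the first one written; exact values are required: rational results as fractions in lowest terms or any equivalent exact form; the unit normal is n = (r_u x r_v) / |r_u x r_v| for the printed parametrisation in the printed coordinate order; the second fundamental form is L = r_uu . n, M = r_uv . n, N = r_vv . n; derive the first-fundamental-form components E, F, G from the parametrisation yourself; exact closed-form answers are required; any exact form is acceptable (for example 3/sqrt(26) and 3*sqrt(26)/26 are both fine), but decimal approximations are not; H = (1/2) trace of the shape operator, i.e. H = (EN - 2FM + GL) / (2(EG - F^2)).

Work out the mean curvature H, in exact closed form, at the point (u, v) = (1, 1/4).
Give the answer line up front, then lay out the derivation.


Answer: H = -sqrt(10)/80

f = 4, f' = -1, f'' = 0, h' = -1/3, h'' = 0
E = 10/9, F = 0, G = 16; answer radicand W^2 = 10/9
unnormalised second-form numerators: l = 0, m = 0, n = -4/3; L = l/sqrt(10/9), and similarly M = m/sqrt(W^2), N = n/sqrt(W^2)
H = (E*n - 2*F*m + G*l) / (2*(EG - F^2)*sqrt(W^2)); E*n - 2*F*m + G*l = -40/27, EG - F^2 = 160/9, so H = (-1/24)/sqrt(10/9)


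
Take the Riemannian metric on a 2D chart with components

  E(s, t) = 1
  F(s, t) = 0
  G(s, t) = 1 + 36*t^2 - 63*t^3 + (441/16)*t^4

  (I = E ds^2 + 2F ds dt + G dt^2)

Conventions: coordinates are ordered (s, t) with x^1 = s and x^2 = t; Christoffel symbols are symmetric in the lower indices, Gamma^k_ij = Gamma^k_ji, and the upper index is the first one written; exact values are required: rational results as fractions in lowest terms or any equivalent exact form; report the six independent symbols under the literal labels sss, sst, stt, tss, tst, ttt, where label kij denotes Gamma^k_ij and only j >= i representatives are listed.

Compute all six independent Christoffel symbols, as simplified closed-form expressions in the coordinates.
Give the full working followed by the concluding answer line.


E = 1; F = 0; G = 1 + 36*t^2 - 63*t^3 + (441/16)*t^4
Gamma^k_ij = (1/2) g^{kl} (d_i g_jl + d_j g_il - d_l g_ij), with g^inv = (1/(EG-F^2)) [[G, -F], [-F, E]]
first partials: E_s = 0, E_t = 0, F_s = 0, F_t = 0, G_s = 0, G_t = 72*t - 189*t^2 + (441/4)*t^3
D = EG - F^2 = 1 + 36*t^2 - 63*t^3 + (441/16)*t^4
expanded: Gamma^s_ss = (G E_s - 2F F_s + F E_t)/(2D), Gamma^s_st = (G E_t - F G_s)/(2D), Gamma^s_tt = (2G F_t - G G_s - F G_t)/(2D), Gamma^t_ss = (2E F_s - E E_t - F E_s)/(2D), Gamma^t_st = (E G_s - F E_t)/(2D), Gamma^t_tt = (E G_t - 2F F_t + F G_s)/(2D); substitute and cancel common factors

Answer: Gamma_sss = 0, Gamma_sst = 0, Gamma_stt = 0, Gamma_tss = 0, Gamma_tst = 0, Gamma_ttt = (882*t^3 - 1512*t^2 + 576*t)/(441*t^4 - 1008*t^3 + 576*t^2 + 16)


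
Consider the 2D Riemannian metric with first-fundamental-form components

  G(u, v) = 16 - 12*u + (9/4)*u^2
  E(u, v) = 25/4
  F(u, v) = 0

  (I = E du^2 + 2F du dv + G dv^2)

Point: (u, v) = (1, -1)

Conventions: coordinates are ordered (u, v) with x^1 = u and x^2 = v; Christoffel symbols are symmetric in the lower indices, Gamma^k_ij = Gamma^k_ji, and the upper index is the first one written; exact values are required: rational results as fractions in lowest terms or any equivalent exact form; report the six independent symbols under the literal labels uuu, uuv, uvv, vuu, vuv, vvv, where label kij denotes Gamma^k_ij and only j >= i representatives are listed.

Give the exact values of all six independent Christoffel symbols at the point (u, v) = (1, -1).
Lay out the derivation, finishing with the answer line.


E = 25/4, F = 0, G = 25/4 at the point
E_u = 0, E_v = 0, F_u = 0, F_v = 0, G_u = -15/2, G_v = 0
EG - F^2 = 625/16;  g^inv = (16/625) * [[25/4, 0], [0, 25/4]]
first-kind symbols [ij,l] = (1/2)(d_i g_jl + d_j g_il - d_l g_ij): [uu,u] = E_u/2 = 0, [uu,v] = F_u - E_v/2 = 0, [uv,u] = E_v/2 = 0, [uv,v] = G_u/2 = -15/4, [vv,u] = F_v - G_u/2 = 15/4, [vv,v] = G_v/2 = 0
Gamma^u_ij = (G*[ij,u] - F*[ij,v])/(EG - F^2), Gamma^v_ij = (E*[ij,v] - F*[ij,u])/(EG - F^2)

Answer: Gamma_uuu = 0, Gamma_uuv = 0, Gamma_uvv = 3/5, Gamma_vuu = 0, Gamma_vuv = -3/5, Gamma_vvv = 0


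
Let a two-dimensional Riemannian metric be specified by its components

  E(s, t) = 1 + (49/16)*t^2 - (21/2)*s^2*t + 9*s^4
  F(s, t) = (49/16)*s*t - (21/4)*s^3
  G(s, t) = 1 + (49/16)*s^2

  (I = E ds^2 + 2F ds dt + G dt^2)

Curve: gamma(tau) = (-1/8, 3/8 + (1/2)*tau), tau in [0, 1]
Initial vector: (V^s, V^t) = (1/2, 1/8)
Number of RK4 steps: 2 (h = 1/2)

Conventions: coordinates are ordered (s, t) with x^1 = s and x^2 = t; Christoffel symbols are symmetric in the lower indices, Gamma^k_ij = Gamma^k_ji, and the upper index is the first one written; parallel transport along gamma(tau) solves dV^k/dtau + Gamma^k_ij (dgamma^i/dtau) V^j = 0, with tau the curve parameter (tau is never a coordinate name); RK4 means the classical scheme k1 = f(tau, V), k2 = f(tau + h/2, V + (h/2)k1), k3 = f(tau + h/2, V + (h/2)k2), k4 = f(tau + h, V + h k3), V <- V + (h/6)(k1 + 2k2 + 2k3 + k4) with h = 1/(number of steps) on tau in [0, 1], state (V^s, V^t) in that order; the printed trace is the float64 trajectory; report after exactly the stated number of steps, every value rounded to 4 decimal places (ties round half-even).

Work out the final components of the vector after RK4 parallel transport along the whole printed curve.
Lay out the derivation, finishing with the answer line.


gamma'(tau) = (0, 1/2); f(tau, V)^k = -Gamma^k_ij(gamma(tau)) gamma'^i(tau) V^j; h = 1/2; intermediate values shown to 6 dp
curve data and Christoffel symbols at the stage parameters:
  tau = 0.000000: gamma = (-0.125000, 0.375000), gamma' = (0.000000, 0.500000); Gamma_sss = 0.322037, Gamma_sst = 0.751419, Gamma_stt = 0.000000, Gamma_tss = -0.115603, Gamma_tst = -0.269740, Gamma_ttt = 0.000000
  tau = 0.250000: gamma = (-0.125000, 0.500000), gamma' = (0.000000, 0.500000); Gamma_sss = 0.358259, Gamma_sst = 0.835939, Gamma_stt = 0.000000, Gamma_tss = -0.094635, Gamma_tst = -0.220814, Gamma_ttt = 0.000000
  tau = 0.500000: gamma = (-0.125000, 0.625000), gamma' = (0.000000, 0.500000); Gamma_sss = 0.366245, Gamma_sst = 0.854572, Gamma_stt = 0.000000, Gamma_tss = -0.076529, Gamma_tst = -0.178567, Gamma_ttt = 0.000000
  tau = 0.750000: gamma = (-0.125000, 0.750000), gamma' = (0.000000, 0.500000); Gamma_sss = 0.358242, Gamma_sst = 0.835898, Gamma_stt = 0.000000, Gamma_tss = -0.061918, Gamma_tst = -0.144476, Gamma_ttt = 0.000000
  tau = 1.000000: gamma = (-0.125000, 0.875000), gamma' = (0.000000, 0.500000); Gamma_sss = 0.342419, Gamma_sst = 0.798979, Gamma_stt = 0.000000, Gamma_tss = -0.050462, Gamma_tst = -0.117744, Gamma_ttt = 0.000000
step 0: V^s = 0.5000, V^t = 0.1250
step 1: k1 = (-0.187855, 0.067435), k2 = (-0.189355, 0.050018), k3 = (-0.189198, 0.049977), k4 = (-0.173222, 0.036196); V <- V + (h/6)(k1 + 2k2 + 2k3 + k4): V^s = 0.4068, V^t = 0.1503
step 2: k1 = (-0.173828, 0.036322), k2 = (-0.151866, 0.026249), k3 = (-0.154161, 0.026645), k4 = (-0.131727, 0.019412); V <- V + (h/6)(k1 + 2k2 + 2k3 + k4): V^s = 0.3304, V^t = 0.1638

Answer: V^s = 0.3304, V^t = 0.1638


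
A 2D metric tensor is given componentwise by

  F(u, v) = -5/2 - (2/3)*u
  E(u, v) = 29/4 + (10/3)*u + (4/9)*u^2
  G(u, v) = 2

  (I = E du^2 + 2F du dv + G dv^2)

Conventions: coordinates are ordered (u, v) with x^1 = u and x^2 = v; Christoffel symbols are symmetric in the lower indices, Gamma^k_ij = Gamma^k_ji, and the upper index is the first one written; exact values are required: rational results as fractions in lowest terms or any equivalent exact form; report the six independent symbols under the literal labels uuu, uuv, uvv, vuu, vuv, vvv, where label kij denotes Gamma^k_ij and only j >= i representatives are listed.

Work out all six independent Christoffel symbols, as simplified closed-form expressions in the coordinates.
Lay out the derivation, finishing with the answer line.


E = 29/4 + (10/3)*u + (4/9)*u^2; F = -5/2 - (2/3)*u; G = 2
Gamma^k_ij = (1/2) g^{kl} (d_i g_jl + d_j g_il - d_l g_ij), with g^inv = (1/(EG-F^2)) [[G, -F], [-F, E]]
first partials: E_u = 10/3 + (8/9)*u, E_v = 0, F_u = -2/3, F_v = 0, G_u = 0, G_v = 0
D = EG - F^2 = 33/4 + (10/3)*u + (4/9)*u^2
expanded: Gamma^u_uu = (G E_u - 2F F_u + F E_v)/(2D), Gamma^u_uv = (G E_v - F G_u)/(2D), Gamma^u_vv = (2G F_v - G G_u - F G_v)/(2D), Gamma^v_uu = (2E F_u - E E_v - F E_u)/(2D), Gamma^v_uv = (E G_u - F E_v)/(2D), Gamma^v_vv = (E G_v - 2F F_v + F G_u)/(2D); substitute and cancel common factors

Answer: Gamma_uuu = (16*u + 60)/(16*u^2 + 120*u + 297), Gamma_uuv = 0, Gamma_uvv = 0, Gamma_vuu = -24/(16*u^2 + 120*u + 297), Gamma_vuv = 0, Gamma_vvv = 0


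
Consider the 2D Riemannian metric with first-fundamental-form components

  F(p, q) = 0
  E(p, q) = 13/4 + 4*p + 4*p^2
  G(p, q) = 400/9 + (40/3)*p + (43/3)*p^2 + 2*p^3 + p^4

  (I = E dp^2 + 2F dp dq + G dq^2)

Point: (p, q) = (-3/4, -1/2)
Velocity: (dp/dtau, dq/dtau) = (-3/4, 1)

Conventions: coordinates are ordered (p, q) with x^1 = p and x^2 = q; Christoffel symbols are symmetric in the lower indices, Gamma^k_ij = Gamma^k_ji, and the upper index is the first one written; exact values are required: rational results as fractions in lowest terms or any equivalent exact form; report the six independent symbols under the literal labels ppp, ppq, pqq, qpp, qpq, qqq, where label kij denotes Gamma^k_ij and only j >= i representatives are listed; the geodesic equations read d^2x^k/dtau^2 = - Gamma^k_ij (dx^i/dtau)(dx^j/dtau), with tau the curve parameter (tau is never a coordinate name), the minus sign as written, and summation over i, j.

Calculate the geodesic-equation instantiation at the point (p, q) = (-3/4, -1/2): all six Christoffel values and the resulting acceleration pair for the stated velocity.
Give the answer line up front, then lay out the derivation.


Answer: Gamma_ppp = -2/5, Gamma_ppq = 0, Gamma_pqq = 311/240, Gamma_qpp = 0, Gamma_qpq = -24/311, Gamma_qqq = 0; accelerations (d^2p/dtau^2, d^2q/dtau^2) = (-257/240, -36/311)

E = 5/2, F = 0, G = 96721/2304 at the point
E_p = -2, E_q = 0, F_p = 0, F_q = 0, G_p = -311/48, G_q = 0
EG - F^2 = 483605/4608;  g^inv = (4608/483605) * [[96721/2304, 0], [0, 5/2]]
first-kind symbols [ij,l] = (1/2)(d_i g_jl + d_j g_il - d_l g_ij): [pp,p] = E_p/2 = -1, [pp,q] = F_p - E_q/2 = 0, [pq,p] = E_q/2 = 0, [pq,q] = G_p/2 = -311/96, [qq,p] = F_q - G_p/2 = 311/96, [qq,q] = G_q/2 = 0
Gamma^p_ij = (G*[ij,p] - F*[ij,q])/(EG - F^2), Gamma^q_ij = (E*[ij,q] - F*[ij,p])/(EG - F^2)
Gamma_ppp = -2/5, Gamma_ppq = 0, Gamma_pqq = 311/240, Gamma_qpp = 0, Gamma_qpq = -24/311, Gamma_qqq = 0
d^2p/dtau^2 = -(Gamma_ppp*(-3/4)^2 + 2*Gamma_ppq*(-3/4)*(1) + Gamma_pqq*(1)^2) = -257/240
d^2q/dtau^2 = -(Gamma_qpp*(-3/4)^2 + 2*Gamma_qpq*(-3/4)*(1) + Gamma_qqq*(1)^2) = -36/311


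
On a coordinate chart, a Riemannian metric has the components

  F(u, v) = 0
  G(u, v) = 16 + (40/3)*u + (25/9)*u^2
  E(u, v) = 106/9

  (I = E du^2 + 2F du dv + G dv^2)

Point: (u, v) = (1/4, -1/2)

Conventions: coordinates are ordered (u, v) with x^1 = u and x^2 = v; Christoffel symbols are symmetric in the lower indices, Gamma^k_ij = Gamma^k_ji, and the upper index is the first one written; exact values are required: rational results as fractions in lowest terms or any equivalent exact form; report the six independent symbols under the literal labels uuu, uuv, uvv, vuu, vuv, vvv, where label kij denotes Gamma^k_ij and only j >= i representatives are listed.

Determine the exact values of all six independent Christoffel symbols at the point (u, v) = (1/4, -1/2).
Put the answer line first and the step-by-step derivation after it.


Answer: Gamma_uuu = 0, Gamma_uuv = 0, Gamma_uvv = -5/8, Gamma_vuu = 0, Gamma_vuv = 20/53, Gamma_vvv = 0

E = 106/9, F = 0, G = 2809/144 at the point
E_u = 0, E_v = 0, F_u = 0, F_v = 0, G_u = 265/18, G_v = 0
EG - F^2 = 148877/648;  g^inv = (648/148877) * [[2809/144, 0], [0, 106/9]]
first-kind symbols [ij,l] = (1/2)(d_i g_jl + d_j g_il - d_l g_ij): [uu,u] = E_u/2 = 0, [uu,v] = F_u - E_v/2 = 0, [uv,u] = E_v/2 = 0, [uv,v] = G_u/2 = 265/36, [vv,u] = F_v - G_u/2 = -265/36, [vv,v] = G_v/2 = 0
Gamma^u_ij = (G*[ij,u] - F*[ij,v])/(EG - F^2), Gamma^v_ij = (E*[ij,v] - F*[ij,u])/(EG - F^2)


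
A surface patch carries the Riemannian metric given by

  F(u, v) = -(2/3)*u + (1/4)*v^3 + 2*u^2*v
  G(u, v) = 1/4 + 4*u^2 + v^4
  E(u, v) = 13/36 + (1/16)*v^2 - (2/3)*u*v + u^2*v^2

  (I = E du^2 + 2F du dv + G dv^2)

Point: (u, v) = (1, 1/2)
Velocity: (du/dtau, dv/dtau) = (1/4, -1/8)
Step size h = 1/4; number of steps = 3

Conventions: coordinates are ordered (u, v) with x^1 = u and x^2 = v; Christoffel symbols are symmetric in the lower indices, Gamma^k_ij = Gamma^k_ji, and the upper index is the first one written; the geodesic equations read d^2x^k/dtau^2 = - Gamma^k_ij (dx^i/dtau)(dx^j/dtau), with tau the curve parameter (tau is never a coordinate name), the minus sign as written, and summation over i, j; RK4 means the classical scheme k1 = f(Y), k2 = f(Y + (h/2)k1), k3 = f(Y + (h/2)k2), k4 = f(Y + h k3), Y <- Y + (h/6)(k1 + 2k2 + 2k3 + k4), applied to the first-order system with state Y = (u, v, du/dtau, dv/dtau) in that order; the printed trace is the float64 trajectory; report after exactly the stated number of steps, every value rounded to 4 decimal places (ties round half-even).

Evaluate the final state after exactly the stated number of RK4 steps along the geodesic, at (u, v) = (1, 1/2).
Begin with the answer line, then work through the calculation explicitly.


Answer: u = 1.2067, v = 0.4153, du/dtau = 0.2974, dv/dtau = -0.1015

f(Y) = (du/dtau, dv/dtau, -Gamma^u_ij Y'^i Y'^j, -Gamma^v_ij Y'^i Y'^j) with the Gammas evaluated at the stage position; h = 0.250000; intermediate values shown to 6 dp
step 0: u = 1.0000, v = 0.5000, du/dtau = 0.2500, dv/dtau = -0.1250
step 1:
  k1: at (u, v) = (1.000000, 0.500000), (du/dtau, dv/dtau) = (0.250000, -0.125000); Gamma_uuu = -0.048199, Gamma_uuv = -0.534113, Gamma_uvv = -6.983135, Gamma_vuu = 0.267360, Gamma_vuv = 0.972691, Gamma_vvv = 0.648333; k1 = (0.250000, -0.125000, 0.078742, 0.033953)
  k2: at (u, v) = (1.031250, 0.484375), (du/dtau, dv/dtau) = (0.259843, -0.120756); Gamma_uuu = -0.043812, Gamma_uuv = -0.512015, Gamma_uvv = -7.023463, Gamma_vuu = 0.251373, Gamma_vuv = 0.946497, Gamma_vvv = 0.621650; k2 = (0.259843, -0.120756, 0.073243, 0.033360)
  k3: at (u, v) = (1.032480, 0.484906), (du/dtau, dv/dtau) = (0.259155, -0.120830); Gamma_uuu = -0.044246, Gamma_uuv = -0.515060, Gamma_uvv = -7.021600, Gamma_vuu = 0.251554, Gamma_vuv = 0.945991, Gamma_vvv = 0.624649; k3 = (0.259155, -0.120830, 0.073229, 0.033230)
  k4: at (u, v) = (1.064789, 0.469793), (du/dtau, dv/dtau) = (0.268307, -0.116692); Gamma_uuu = -0.040207, Gamma_uuv = -0.492934, Gamma_uvv = -7.043906, Gamma_vuu = 0.236359, Gamma_vuv = 0.920005, Gamma_vvv = 0.598595; k4 = (0.268307, -0.116692, 0.067945, 0.032443)
  Y <- Y + (h/6)(k1 + 2k2 + 2k3 + k4): u = 1.0648, v = 0.4698, du/dtau = 0.2683, dv/dtau = -0.1167
step 2:
  k1: at (u, v) = (1.064846, 0.469797), (du/dtau, dv/dtau) = (0.268318, -0.116684); Gamma_uuu = -0.040216, Gamma_uuv = -0.493002, Gamma_uvv = -7.043843, Gamma_vuu = 0.236354, Gamma_vuv = 0.919974, Gamma_vvv = 0.598659; k1 = (0.268318, -0.116684, 0.067929, 0.032439)
  k2: at (u, v) = (1.098386, 0.455212), (du/dtau, dv/dtau) = (0.276809, -0.112629); Gamma_uuu = -0.036541, Gamma_uuv = -0.471088, Gamma_uvv = -7.046654, Gamma_vuu = 0.221940, Gamma_vuv = 0.894190, Gamma_vvv = 0.573340; k2 = (0.276809, -0.112629, 0.062815, 0.031477)
  k3: at (u, v) = (1.099447, 0.455719), (du/dtau, dv/dtau) = (0.276170, -0.112750); Gamma_uuu = -0.036895, Gamma_uuv = -0.473670, Gamma_uvv = -7.043729, Gamma_vuu = 0.222122, Gamma_vuv = 0.893805, Gamma_vvv = 0.575913; k3 = (0.276170, -0.112750, 0.062859, 0.031400)
  k4: at (u, v) = (1.133888, 0.441610), (du/dtau, dv/dtau) = (0.284033, -0.108834); Gamma_uuu = -0.033467, Gamma_uuv = -0.451353, Gamma_uvv = -7.025136, Gamma_vuu = 0.208492, Gamma_vuv = 0.868487, Gamma_vvv = 0.550646; k4 = (0.284033, -0.108834, 0.058007, 0.030352)
  Y <- Y + (h/6)(k1 + 2k2 + 2k3 + k4): u = 1.1339, v = 0.4416, du/dtau = 0.2840, dv/dtau = -0.1088
step 3:
  k1: at (u, v) = (1.133942, 0.441619), (du/dtau, dv/dtau) = (0.284038, -0.108828); Gamma_uuu = -0.033476, Gamma_uuv = -0.451422, Gamma_uvv = -7.025004, Gamma_vuu = 0.208491, Gamma_vuv = 0.868462, Gamma_vvv = 0.550714; k1 = (0.284038, -0.108828, 0.057994, 0.030348)
  k2: at (u, v) = (1.169447, 0.428016), (du/dtau, dv/dtau) = (0.291287, -0.105035); Gamma_uuu = -0.030321, Gamma_uuv = -0.428997, Gamma_uvv = -6.983457, Gamma_vuu = 0.195631, Gamma_vuv = 0.843584, Gamma_vvv = 0.525692; k2 = (0.291287, -0.105035, 0.053366, 0.029221)
  k3: at (u, v) = (1.170353, 0.428490), (du/dtau, dv/dtau) = (0.290709, -0.105176); Gamma_uuu = -0.030602, Gamma_uuv = -0.431143, Gamma_uvv = -6.979804, Gamma_vuu = 0.195804, Gamma_vuv = 0.843295, Gamma_vvv = 0.527854; k3 = (0.290709, -0.105176, 0.053431, 0.029182)
  k4: at (u, v) = (1.206619, 0.415325), (du/dtau, dv/dtau) = (0.297396, -0.101533); Gamma_uuu = -0.027623, Gamma_uuv = -0.408086, Gamma_uvv = -6.914020, Gamma_vuu = 0.183688, Gamma_vuv = 0.819049, Gamma_vvv = 0.502499; k4 = (0.297396, -0.101533, 0.049074, 0.028037)
  Y <- Y + (h/6)(k1 + 2k2 + 2k3 + k4): u = 1.2067, v = 0.4153, du/dtau = 0.2974, dv/dtau = -0.1015


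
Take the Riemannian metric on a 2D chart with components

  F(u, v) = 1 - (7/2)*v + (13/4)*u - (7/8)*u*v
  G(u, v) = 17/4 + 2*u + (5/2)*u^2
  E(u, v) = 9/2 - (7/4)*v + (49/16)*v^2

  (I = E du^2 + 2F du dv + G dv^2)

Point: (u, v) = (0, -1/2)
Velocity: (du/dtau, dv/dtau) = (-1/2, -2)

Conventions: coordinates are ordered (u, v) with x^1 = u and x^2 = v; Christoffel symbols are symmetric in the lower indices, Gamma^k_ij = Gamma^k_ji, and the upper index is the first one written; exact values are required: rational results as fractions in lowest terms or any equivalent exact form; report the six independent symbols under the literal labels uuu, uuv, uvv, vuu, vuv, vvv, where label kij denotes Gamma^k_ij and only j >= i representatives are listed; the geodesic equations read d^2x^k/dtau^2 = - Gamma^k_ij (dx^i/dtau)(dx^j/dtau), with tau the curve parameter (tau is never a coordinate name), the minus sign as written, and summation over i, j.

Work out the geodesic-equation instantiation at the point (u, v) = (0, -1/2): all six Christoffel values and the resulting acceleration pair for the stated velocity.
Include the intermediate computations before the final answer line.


E = 393/64, F = 11/4, G = 17/4 at the point
E_u = 0, E_v = -77/16, F_u = 59/16, F_v = -7/2, G_u = 2, G_v = 0
EG - F^2 = 4745/256;  g^inv = (256/4745) * [[17/4, -11/4], [-11/4, 393/64]]
first-kind symbols [ij,l] = (1/2)(d_i g_jl + d_j g_il - d_l g_ij): [uu,u] = E_u/2 = 0, [uu,v] = F_u - E_v/2 = 195/32, [uv,u] = E_v/2 = -77/32, [uv,v] = G_u/2 = 1, [vv,u] = F_v - G_u/2 = -9/2, [vv,v] = G_v/2 = 0
Gamma^u_ij = (G*[ij,u] - F*[ij,v])/(EG - F^2), Gamma^v_ij = (E*[ij,v] - F*[ij,u])/(EG - F^2)
Gamma_uuu = -66/73, Gamma_uuv = -3322/4745, Gamma_uvv = -4896/4745, Gamma_vuu = 1179/584, Gamma_vuv = 3266/4745, Gamma_vvv = 3168/4745
d^2u/dtau^2 = -(Gamma_uuu*(-1/2)^2 + 2*Gamma_uuv*(-1/2)*(-2) + Gamma_uvv*(-2)^2) = 54601/9490
d^2v/dtau^2 = -(Gamma_vuu*(-1/2)^2 + 2*Gamma_vuv*(-1/2)*(-2) + Gamma_vvv*(-2)^2) = -691163/151840

Answer: Gamma_uuu = -66/73, Gamma_uuv = -3322/4745, Gamma_uvv = -4896/4745, Gamma_vuu = 1179/584, Gamma_vuv = 3266/4745, Gamma_vvv = 3168/4745; accelerations (d^2u/dtau^2, d^2v/dtau^2) = (54601/9490, -691163/151840)


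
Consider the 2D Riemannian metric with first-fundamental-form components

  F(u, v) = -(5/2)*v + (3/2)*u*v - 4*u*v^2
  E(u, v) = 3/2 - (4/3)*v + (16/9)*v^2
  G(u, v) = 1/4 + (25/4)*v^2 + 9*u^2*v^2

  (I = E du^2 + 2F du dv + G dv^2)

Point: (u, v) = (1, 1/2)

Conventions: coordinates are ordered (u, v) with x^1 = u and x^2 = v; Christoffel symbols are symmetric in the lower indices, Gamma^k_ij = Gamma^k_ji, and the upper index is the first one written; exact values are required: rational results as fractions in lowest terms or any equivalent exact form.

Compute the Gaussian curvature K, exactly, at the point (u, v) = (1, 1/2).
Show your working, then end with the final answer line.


E = 23/18, F = -3/2, G = 65/16, EG - F^2 = 847/288 at the point
E_u = 0, E_v = 4/9, F_u = -1/4, F_v = -5, G_u = 9/2, G_v = 61/4
E_vv = 32/9, F_uv = -5/2, G_uu = 9/2
By Brioschi, K is (det M1 - det M2) divided by (EG - F^2) squared.
M1 = [[-E_vv/2 + F_uv - G_uu/2, E_u/2, F_u - E_v/2], [F_v - G_u/2, E, F], [G_v/2, F, G]] = [[-235/36, 0, -17/36], [-29/4, 23/18, -3/2], [61/8, -3/2, 65/16]]; det M1 = -204587/10368
M2 = [[0, E_v/2, G_u/2], [E_v/2, E, F], [G_u/2, F, G]] = [[0, 2/9, 9/4], [2/9, 23/18, -3/2], [9/4, -3/2, 65/16]]; det M2 = -21175/2592
det M1 - det M2 = -119887/10368; K = -119887/10368 / (847/288)^2 = -959096/717409

Answer: K = -959096/717409


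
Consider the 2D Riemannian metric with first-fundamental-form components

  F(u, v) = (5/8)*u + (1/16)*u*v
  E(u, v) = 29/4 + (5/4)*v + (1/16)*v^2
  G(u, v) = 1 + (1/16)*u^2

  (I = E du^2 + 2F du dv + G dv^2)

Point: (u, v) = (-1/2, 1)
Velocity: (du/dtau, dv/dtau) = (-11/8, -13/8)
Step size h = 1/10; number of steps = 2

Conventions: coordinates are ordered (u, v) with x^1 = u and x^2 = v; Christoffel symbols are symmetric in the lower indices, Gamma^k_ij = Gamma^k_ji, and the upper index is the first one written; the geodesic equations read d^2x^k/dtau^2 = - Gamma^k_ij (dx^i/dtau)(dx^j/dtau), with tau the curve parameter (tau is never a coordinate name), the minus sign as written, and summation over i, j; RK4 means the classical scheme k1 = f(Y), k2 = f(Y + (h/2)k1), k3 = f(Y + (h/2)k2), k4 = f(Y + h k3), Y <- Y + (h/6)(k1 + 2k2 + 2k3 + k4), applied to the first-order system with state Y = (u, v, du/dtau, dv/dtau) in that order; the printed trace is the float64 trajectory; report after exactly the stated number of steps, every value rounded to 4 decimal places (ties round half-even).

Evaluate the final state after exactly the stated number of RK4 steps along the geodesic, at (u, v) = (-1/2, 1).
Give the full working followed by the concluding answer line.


f(Y) = (du/dtau, dv/dtau, -Gamma^u_ij Y'^i Y'^j, -Gamma^v_ij Y'^i Y'^j) with the Gammas evaluated at the stage position; h = 0.100000; intermediate values shown to 6 dp
step 0: u = -0.5000, v = 1.0000, du/dtau = -1.3750, dv/dtau = -1.6250
step 1:
  k1: at (u, v) = (-0.500000, 1.000000), (du/dtau, dv/dtau) = (-1.375000, -1.625000); Gamma_uuu = 0.000000, Gamma_uuv = 0.080146, Gamma_uvv = 0.000000, Gamma_vuu = 0.000000, Gamma_vuv = -0.003643, Gamma_vvv = 0.000000; k1 = (-1.375000, -1.625000, -0.358151, 0.016280)
  k2: at (u, v) = (-0.568750, 0.918750), (du/dtau, dv/dtau) = (-1.392908, -1.624186); Gamma_uuu = 0.000000, Gamma_uuv = 0.080556, Gamma_uvv = 0.000000, Gamma_vuu = 0.000000, Gamma_vuv = -0.004196, Gamma_vvv = 0.000000; k2 = (-1.392908, -1.624186, -0.364490, 0.018986)
  k3: at (u, v) = (-0.569645, 0.918791), (du/dtau, dv/dtau) = (-1.393224, -1.624051); Gamma_uuu = 0.000000, Gamma_uuv = 0.080555, Gamma_uvv = 0.000000, Gamma_vuu = 0.000000, Gamma_vuv = -0.004203, Gamma_vvv = 0.000000; k3 = (-1.393224, -1.624051, -0.364538, 0.019018)
  k4: at (u, v) = (-0.639322, 0.837595), (du/dtau, dv/dtau) = (-1.411454, -1.623098); Gamma_uuu = 0.000000, Gamma_uuv = 0.080961, Gamma_uvv = 0.000000, Gamma_vuu = 0.000000, Gamma_vuv = -0.004776, Gamma_vvv = 0.000000; k4 = (-1.411454, -1.623098, -0.370951, 0.021883)
  Y <- Y + (h/6)(k1 + 2k2 + 2k3 + k4): u = -0.6393, v = 0.8376, du/dtau = -1.4115, dv/dtau = -1.6231
step 2:
  k1: at (u, v) = (-0.639312, 0.837590), (du/dtau, dv/dtau) = (-1.411453, -1.623097); Gamma_uuu = 0.000000, Gamma_uuv = 0.080961, Gamma_uvv = 0.000000, Gamma_vuu = 0.000000, Gamma_vuv = -0.004776, Gamma_vvv = 0.000000; k1 = (-1.411453, -1.623097, -0.370951, 0.021882)
  k2: at (u, v) = (-0.709885, 0.756436), (du/dtau, dv/dtau) = (-1.430000, -1.622003); Gamma_uuu = 0.000000, Gamma_uuv = 0.081362, Gamma_uvv = 0.000000, Gamma_vuu = 0.000000, Gamma_vuv = -0.005370, Gamma_vvv = 0.000000; k2 = (-1.430000, -1.622003, -0.377432, 0.024909)
  k3: at (u, v) = (-0.710812, 0.756490), (du/dtau, dv/dtau) = (-1.430324, -1.621852); Gamma_uuu = 0.000000, Gamma_uuv = 0.081361, Gamma_uvv = 0.000000, Gamma_vuu = 0.000000, Gamma_vuv = -0.005376, Gamma_vvv = 0.000000; k3 = (-1.430324, -1.621852, -0.377477, 0.024945)
  k4: at (u, v) = (-0.782344, 0.675405), (du/dtau, dv/dtau) = (-1.449200, -1.620603); Gamma_uuu = 0.000000, Gamma_uuv = 0.081756, Gamma_uvv = 0.000000, Gamma_vuu = 0.000000, Gamma_vuv = -0.005991, Gamma_vvv = 0.000000; k4 = (-1.449200, -1.620603, -0.384021, 0.028143)
  Y <- Y + (h/6)(k1 + 2k2 + 2k3 + k4): u = -0.7823, v = 0.6754, du/dtau = -1.4492, dv/dtau = -1.6206

Answer: u = -0.7823, v = 0.6754, du/dtau = -1.4492, dv/dtau = -1.6206


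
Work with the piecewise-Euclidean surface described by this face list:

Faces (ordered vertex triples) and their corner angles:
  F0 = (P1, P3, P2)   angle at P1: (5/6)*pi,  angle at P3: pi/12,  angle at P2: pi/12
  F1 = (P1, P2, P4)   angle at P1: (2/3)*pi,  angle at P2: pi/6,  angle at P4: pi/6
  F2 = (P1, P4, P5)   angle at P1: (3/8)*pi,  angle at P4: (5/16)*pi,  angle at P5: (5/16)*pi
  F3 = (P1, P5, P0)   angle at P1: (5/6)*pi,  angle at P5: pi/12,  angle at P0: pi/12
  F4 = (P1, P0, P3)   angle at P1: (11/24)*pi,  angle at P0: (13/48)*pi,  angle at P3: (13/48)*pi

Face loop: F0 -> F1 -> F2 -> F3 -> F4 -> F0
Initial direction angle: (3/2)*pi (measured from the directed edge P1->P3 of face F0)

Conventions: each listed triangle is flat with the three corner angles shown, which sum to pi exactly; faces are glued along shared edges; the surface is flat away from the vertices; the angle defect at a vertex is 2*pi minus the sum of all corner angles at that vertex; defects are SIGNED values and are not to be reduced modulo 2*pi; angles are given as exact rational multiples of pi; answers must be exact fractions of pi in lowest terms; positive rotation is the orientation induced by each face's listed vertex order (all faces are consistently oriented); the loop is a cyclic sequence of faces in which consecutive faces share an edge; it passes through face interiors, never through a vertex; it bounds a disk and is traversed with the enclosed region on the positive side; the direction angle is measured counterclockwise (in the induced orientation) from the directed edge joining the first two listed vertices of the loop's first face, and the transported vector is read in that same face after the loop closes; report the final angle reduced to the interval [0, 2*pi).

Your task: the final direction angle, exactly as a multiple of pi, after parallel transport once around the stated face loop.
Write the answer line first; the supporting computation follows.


Answer: final direction angle = pi/3

enclosed vertex P1: corner angles sum to (19/6)*pi, defect = 2*pi - (19/6)*pi = (-7/6)*pi
by Gauss-Bonnet the loop rotates the vector by the enclosed defect sum (positive orientation, mod 2*pi)
final angle = (3/2)*pi - (7/6)*pi = pi/3 (mod 2*pi)


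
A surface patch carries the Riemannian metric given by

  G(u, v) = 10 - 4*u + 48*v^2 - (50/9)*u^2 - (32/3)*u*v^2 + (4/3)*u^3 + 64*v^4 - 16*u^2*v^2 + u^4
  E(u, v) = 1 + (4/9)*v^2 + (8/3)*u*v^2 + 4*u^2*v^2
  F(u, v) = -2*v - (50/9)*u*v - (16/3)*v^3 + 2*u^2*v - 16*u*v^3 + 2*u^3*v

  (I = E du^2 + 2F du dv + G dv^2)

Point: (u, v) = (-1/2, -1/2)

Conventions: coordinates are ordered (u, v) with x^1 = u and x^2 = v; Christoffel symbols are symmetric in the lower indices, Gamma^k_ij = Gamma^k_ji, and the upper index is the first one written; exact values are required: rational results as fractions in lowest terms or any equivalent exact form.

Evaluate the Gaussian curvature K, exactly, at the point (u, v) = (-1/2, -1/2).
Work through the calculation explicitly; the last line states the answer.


E = 37/36, F = -61/72, G = 3865/144, EG - F^2 = 3869/144 at the point
E_u = -1/3, E_v = -1/9, F_u = 181/36, F_v = 109/36, G_u = 61/18, G_v = -244/3
E_vv = 2/9, F_uv = -325/18, G_uu = -181/9
K follows from Brioschi's formula, (det M1 - det M2)/(EG - F^2)^2.
M1 = [[-E_vv/2 + F_uv - G_uu/2, E_u/2, F_u - E_v/2], [F_v - G_u/2, E, F], [G_v/2, F, G]] = [[-73/9, -1/6, 61/12], [4/3, 37/36, -61/72], [-122/3, -61/72, 3865/144]]; det M1 = -14237/1296
M2 = [[0, E_v/2, G_u/2], [E_v/2, E, F], [G_u/2, F, G]] = [[0, -1/18, 61/36], [-1/18, 37/36, -61/72], [61/36, -61/72, 3865/144]]; det M2 = -3725/1296
det M1 - det M2 = -73/9; K = -73/9 / (3869/144)^2 = -2304/205057

Answer: K = -2304/205057


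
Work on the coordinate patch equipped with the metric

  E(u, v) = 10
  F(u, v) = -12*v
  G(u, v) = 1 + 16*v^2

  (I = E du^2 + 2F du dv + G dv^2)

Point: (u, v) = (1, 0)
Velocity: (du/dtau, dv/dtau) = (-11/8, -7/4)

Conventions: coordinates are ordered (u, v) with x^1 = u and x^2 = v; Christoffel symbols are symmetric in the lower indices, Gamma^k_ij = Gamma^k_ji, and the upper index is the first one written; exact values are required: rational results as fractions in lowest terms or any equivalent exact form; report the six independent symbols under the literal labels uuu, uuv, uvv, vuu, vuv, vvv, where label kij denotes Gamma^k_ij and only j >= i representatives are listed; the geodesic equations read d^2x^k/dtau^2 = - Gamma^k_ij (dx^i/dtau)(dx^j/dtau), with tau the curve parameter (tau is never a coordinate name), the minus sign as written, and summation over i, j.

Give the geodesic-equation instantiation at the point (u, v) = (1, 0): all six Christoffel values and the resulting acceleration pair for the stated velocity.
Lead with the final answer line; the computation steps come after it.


Answer: Gamma_uuu = 0, Gamma_uuv = 0, Gamma_uvv = -6/5, Gamma_vuu = 0, Gamma_vuv = 0, Gamma_vvv = 0; accelerations (d^2u/dtau^2, d^2v/dtau^2) = (147/40, 0)

E = 10, F = 0, G = 1 at the point
E_u = 0, E_v = 0, F_u = 0, F_v = -12, G_u = 0, G_v = 0
EG - F^2 = 10;  g^inv = (1/10) * [[1, 0], [0, 10]]
first-kind symbols [ij,l] = (1/2)(d_i g_jl + d_j g_il - d_l g_ij): [uu,u] = E_u/2 = 0, [uu,v] = F_u - E_v/2 = 0, [uv,u] = E_v/2 = 0, [uv,v] = G_u/2 = 0, [vv,u] = F_v - G_u/2 = -12, [vv,v] = G_v/2 = 0
Gamma^u_ij = (G*[ij,u] - F*[ij,v])/(EG - F^2), Gamma^v_ij = (E*[ij,v] - F*[ij,u])/(EG - F^2)
Gamma_uuu = 0, Gamma_uuv = 0, Gamma_uvv = -6/5, Gamma_vuu = 0, Gamma_vuv = 0, Gamma_vvv = 0
d^2u/dtau^2 = -(Gamma_uuu*(-11/8)^2 + 2*Gamma_uuv*(-11/8)*(-7/4) + Gamma_uvv*(-7/4)^2) = 147/40
d^2v/dtau^2 = -(Gamma_vuu*(-11/8)^2 + 2*Gamma_vuv*(-11/8)*(-7/4) + Gamma_vvv*(-7/4)^2) = 0


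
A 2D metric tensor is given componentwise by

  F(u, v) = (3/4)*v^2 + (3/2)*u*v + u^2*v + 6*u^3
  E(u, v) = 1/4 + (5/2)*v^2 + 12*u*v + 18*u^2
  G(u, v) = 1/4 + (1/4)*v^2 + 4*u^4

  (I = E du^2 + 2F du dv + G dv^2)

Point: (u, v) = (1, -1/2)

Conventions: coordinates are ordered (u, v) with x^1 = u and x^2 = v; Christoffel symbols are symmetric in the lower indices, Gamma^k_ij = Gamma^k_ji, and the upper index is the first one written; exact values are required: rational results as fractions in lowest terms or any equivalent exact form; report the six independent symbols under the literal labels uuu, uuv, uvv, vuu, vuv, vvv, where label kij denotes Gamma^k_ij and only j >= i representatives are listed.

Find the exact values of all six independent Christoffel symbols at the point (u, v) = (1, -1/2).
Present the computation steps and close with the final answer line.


E = 103/8, F = 79/16, G = 69/16 at the point
E_u = 30, E_v = 19/2, F_u = 65/4, F_v = 7/4, G_u = 16, G_v = -1/4
EG - F^2 = 7973/256;  g^inv = (256/7973) * [[69/16, -79/16], [-79/16, 103/8]]
first-kind symbols [ij,l] = (1/2)(d_i g_jl + d_j g_il - d_l g_ij): [uu,u] = E_u/2 = 15, [uu,v] = F_u - E_v/2 = 23/2, [uv,u] = E_v/2 = 19/4, [uv,v] = G_u/2 = 8, [vv,u] = F_v - G_u/2 = -25/4, [vv,v] = G_v/2 = -1/8
Gamma^u_ij = (G*[ij,u] - F*[ij,v])/(EG - F^2), Gamma^v_ij = (E*[ij,v] - F*[ij,u])/(EG - F^2)

Answer: Gamma_uuu = 2024/7973, Gamma_uuv = -4868/7973, Gamma_uvv = -6742/7973, Gamma_vuu = 18944/7973, Gamma_vuv = 20364/7973, Gamma_vvv = 7488/7973


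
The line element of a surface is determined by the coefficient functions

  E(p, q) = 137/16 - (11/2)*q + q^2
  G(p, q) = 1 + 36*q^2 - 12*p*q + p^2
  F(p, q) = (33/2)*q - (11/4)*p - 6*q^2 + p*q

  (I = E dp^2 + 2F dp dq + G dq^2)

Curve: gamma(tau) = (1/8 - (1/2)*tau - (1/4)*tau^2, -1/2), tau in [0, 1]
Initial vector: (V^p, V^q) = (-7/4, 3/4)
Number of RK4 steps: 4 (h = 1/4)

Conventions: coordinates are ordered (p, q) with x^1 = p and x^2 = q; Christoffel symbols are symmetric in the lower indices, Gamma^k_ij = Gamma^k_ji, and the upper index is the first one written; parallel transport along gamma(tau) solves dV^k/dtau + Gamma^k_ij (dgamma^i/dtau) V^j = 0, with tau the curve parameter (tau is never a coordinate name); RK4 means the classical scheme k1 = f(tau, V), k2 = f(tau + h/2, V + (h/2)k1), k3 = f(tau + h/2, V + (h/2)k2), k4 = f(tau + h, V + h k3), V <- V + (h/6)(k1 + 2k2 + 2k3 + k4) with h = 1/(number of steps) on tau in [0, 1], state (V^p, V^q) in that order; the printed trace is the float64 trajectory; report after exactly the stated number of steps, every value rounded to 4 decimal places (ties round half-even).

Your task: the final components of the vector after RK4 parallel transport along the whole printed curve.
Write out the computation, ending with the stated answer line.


gamma'(tau) = (-1/2 - (1/2)*tau, 0); f(tau, V)^k = -Gamma^k_ij(gamma(tau)) gamma'^i(tau) V^j; h = 1/4; intermediate values shown to 6 dp
curve data and Christoffel symbols at the stage parameters:
  tau = 0.000000: gamma = (0.125000, -0.500000), gamma' = (-0.500000, 0.000000); Gamma_ppp = 0.000000, Gamma_ppq = -0.152381, Gamma_pqq = 0.914286, Gamma_qpp = 0.000000, Gamma_qpq = 0.146520, Gamma_qqq = -0.879121
  tau = 0.125000: gamma = (0.058594, -0.500000), gamma' = (-0.562500, 0.000000); Gamma_ppp = 0.000000, Gamma_ppq = -0.155372, Gamma_pqq = 0.932234, Gamma_qpp = 0.000000, Gamma_qpq = 0.146222, Gamma_qqq = -0.877331
  tau = 0.250000: gamma = (-0.015625, -0.500000), gamma' = (-0.625000, 0.000000); Gamma_ppp = 0.000000, Gamma_ppq = -0.158777, Gamma_pqq = 0.952660, Gamma_qpp = 0.000000, Gamma_qpq = 0.145800, Gamma_qqq = -0.874799
  tau = 0.375000: gamma = (-0.097656, -0.500000), gamma' = (-0.687500, 0.000000); Gamma_ppp = 0.000000, Gamma_ppq = -0.162613, Gamma_pqq = 0.975678, Gamma_qpp = 0.000000, Gamma_qpq = 0.145218, Gamma_qqq = -0.871309
  tau = 0.500000: gamma = (-0.187500, -0.500000), gamma' = (-0.750000, 0.000000); Gamma_ppp = 0.000000, Gamma_ppq = -0.166901, Gamma_pqq = 1.001404, Gamma_qpp = 0.000000, Gamma_qpq = 0.144433, Gamma_qqq = -0.866600
  tau = 0.625000: gamma = (-0.285156, -0.500000), gamma' = (-0.812500, 0.000000); Gamma_ppp = 0.000000, Gamma_ppq = -0.171659, Gamma_pqq = 1.029954, Gamma_qpp = 0.000000, Gamma_qpq = 0.143393, Gamma_qqq = -0.860359
  tau = 0.750000: gamma = (-0.390625, -0.500000), gamma' = (-0.875000, 0.000000); Gamma_ppp = 0.000000, Gamma_ppq = -0.176906, Gamma_pqq = 1.061436, Gamma_qpp = 0.000000, Gamma_qpq = 0.142035, Gamma_qqq = -0.852211
  tau = 0.875000: gamma = (-0.503906, -0.500000), gamma' = (-0.937500, 0.000000); Gamma_ppp = 0.000000, Gamma_ppq = -0.182656, Gamma_pqq = 1.095938, Gamma_qpp = 0.000000, Gamma_qpq = 0.140285, Gamma_qqq = -0.841712
  tau = 1.000000: gamma = (-0.625000, -0.500000), gamma' = (-1.000000, 0.000000); Gamma_ppp = 0.000000, Gamma_ppq = -0.188919, Gamma_pqq = 1.133515, Gamma_qpp = 0.000000, Gamma_qpq = 0.138056, Gamma_qqq = -0.828338
step 0: V^p = -1.7500, V^q = 0.7500
step 1: k1 = (-0.057143, 0.054945), k2 = (-0.066148, 0.062252), k3 = (-0.066228, 0.062327), k4 = (-0.075973, 0.069764); V <- V + (h/6)(k1 + 2k2 + 2k3 + k4): V^p = -1.7666, V^q = 0.7656
step 2: k1 = (-0.075972, 0.069763), k2 = (-0.086564, 0.077304), k3 = (-0.086669, 0.077398), k4 = (-0.098254, 0.085027); V <- V + (h/6)(k1 + 2k2 + 2k3 + k4): V^p = -1.7883, V^q = 0.7849
step 3: k1 = (-0.098253, 0.085026), k2 = (-0.110957, 0.092687), k3 = (-0.111091, 0.092798), k4 = (-0.125091, 0.100434); V <- V + (h/6)(k1 + 2k2 + 2k3 + k4): V^p = -1.8161, V^q = 0.8081
step 4: k1 = (-0.125089, 0.100432), k2 = (-0.140530, 0.107931), k3 = (-0.140690, 0.108054), k4 = (-0.157770, 0.115293); V <- V + (h/6)(k1 + 2k2 + 2k3 + k4): V^p = -1.8513, V^q = 0.8351

Answer: V^p = -1.8513, V^q = 0.8351


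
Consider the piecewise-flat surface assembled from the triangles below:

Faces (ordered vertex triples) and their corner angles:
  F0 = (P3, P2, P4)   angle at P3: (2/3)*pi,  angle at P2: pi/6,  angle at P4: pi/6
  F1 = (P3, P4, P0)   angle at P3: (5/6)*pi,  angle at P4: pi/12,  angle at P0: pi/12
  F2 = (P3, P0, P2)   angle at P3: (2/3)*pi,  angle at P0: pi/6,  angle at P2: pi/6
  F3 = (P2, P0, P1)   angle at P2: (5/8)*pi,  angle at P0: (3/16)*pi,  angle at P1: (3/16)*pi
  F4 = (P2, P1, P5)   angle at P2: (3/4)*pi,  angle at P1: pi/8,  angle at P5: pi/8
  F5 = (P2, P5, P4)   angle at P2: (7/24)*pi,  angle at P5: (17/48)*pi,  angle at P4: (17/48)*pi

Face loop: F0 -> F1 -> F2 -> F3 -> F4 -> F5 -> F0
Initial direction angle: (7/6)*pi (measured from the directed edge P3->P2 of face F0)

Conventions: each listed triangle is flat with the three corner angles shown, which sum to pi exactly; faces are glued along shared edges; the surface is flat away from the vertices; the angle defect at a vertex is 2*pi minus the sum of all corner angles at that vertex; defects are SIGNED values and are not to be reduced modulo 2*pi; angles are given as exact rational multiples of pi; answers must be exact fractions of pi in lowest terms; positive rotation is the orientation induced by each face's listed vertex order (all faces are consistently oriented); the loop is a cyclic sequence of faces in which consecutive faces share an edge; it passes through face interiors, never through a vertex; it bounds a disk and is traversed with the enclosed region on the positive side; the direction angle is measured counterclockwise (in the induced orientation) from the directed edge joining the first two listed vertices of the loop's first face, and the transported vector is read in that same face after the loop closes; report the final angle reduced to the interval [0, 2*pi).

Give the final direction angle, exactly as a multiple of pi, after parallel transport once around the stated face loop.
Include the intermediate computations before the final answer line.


enclosed vertex P2: corner angles sum to 2*pi, defect = 2*pi - 2*pi = 0
enclosed vertex P3: corner angles sum to (13/6)*pi, defect = 2*pi - (13/6)*pi = -pi/6
by Gauss-Bonnet the loop rotates the vector by the enclosed defect sum (positive orientation, mod 2*pi)
final angle = (7/6)*pi - pi/6 = pi (mod 2*pi)

Answer: final direction angle = pi


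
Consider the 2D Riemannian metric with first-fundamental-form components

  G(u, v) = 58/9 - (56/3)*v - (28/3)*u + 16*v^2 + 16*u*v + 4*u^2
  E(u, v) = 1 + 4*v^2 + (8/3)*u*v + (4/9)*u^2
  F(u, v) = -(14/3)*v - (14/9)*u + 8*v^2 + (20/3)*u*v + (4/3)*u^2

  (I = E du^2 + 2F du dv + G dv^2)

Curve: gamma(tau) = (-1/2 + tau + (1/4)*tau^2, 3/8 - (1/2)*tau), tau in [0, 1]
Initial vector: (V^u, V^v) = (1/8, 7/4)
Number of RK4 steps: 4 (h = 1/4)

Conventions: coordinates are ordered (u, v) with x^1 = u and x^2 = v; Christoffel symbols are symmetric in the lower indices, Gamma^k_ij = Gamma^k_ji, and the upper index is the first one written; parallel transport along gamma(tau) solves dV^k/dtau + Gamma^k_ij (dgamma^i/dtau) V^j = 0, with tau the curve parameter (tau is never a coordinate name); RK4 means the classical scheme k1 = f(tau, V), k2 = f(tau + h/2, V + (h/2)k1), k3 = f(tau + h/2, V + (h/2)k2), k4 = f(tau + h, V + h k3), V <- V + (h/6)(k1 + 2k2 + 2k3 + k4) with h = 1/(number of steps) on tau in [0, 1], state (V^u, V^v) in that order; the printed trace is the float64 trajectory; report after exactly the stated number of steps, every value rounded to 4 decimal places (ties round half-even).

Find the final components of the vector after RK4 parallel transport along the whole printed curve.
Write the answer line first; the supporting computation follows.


Answer: V^u = 0.0511, V^v = 2.1726

gamma'(tau) = (1 + (1/2)*tau, -1/2); f(tau, V)^k = -Gamma^k_ij(gamma(tau)) gamma'^i(tau) V^j; h = 1/4; intermediate values shown to 6 dp
curve data and Christoffel symbols at the stage parameters:
  tau = 0.000000: gamma = (-0.500000, 0.375000), gamma' = (1.000000, -0.500000); Gamma_uuu = 0.061256, Gamma_uuv = 0.183767, Gamma_uvv = 0.367534, Gamma_vuu = -0.269525, Gamma_vuv = -0.808576, Gamma_vvv = -1.617152
  tau = 0.125000: gamma = (-0.371094, 0.312500), gamma' = (1.062500, -0.500000); Gamma_uuu = 0.056252, Gamma_uuv = 0.168757, Gamma_uvv = 0.337515, Gamma_vuu = -0.271952, Gamma_vuv = -0.815855, Gamma_vvv = -1.631710
  tau = 0.250000: gamma = (-0.234375, 0.250000), gamma' = (1.125000, -0.500000); Gamma_uuu = 0.052493, Gamma_uuv = 0.157479, Gamma_uvv = 0.314957, Gamma_vuu = -0.275190, Gamma_vuv = -0.825570, Gamma_vvv = -1.651141
  tau = 0.375000: gamma = (-0.089844, 0.187500), gamma' = (1.187500, -0.500000); Gamma_uuu = 0.049927, Gamma_uuv = 0.149781, Gamma_uvv = 0.299562, Gamma_vuu = -0.279344, Gamma_vuv = -0.838031, Gamma_vvv = -1.676061
  tau = 0.500000: gamma = (0.062500, 0.125000), gamma' = (1.250000, -0.500000); Gamma_uuu = 0.048569, Gamma_uuv = 0.145707, Gamma_uvv = 0.291414, Gamma_vuu = -0.284475, Gamma_vuv = -0.853426, Gamma_vvv = -1.706852
  tau = 0.625000: gamma = (0.222656, 0.062500), gamma' = (1.312500, -0.500000); Gamma_uuu = 0.048509, Gamma_uuv = 0.145528, Gamma_uvv = 0.291055, Gamma_vuu = -0.290593, Gamma_vuv = -0.871779, Gamma_vvv = -1.743558
  tau = 0.750000: gamma = (0.390625, 0.000000), gamma' = (1.375000, -0.500000); Gamma_uuu = 0.049934, Gamma_uuv = 0.149803, Gamma_uvv = 0.299607, Gamma_vuu = -0.297609, Gamma_vuv = -0.892828, Gamma_vvv = -1.785656
  tau = 0.875000: gamma = (0.566406, -0.062500), gamma' = (1.437500, -0.500000); Gamma_uuu = 0.053160, Gamma_uuv = 0.159481, Gamma_uvv = 0.318963, Gamma_vuu = -0.305262, Gamma_vuv = -0.915785, Gamma_vvv = -1.831570
  tau = 1.000000: gamma = (0.750000, -0.125000), gamma' = (1.500000, -0.500000); Gamma_uuu = 0.058680, Gamma_uuv = 0.176039, Gamma_uvv = 0.352078, Gamma_vuu = -0.312958, Gamma_vuv = -0.938875, Gamma_vvv = -1.877751
step 0: V^u = 0.1250, V^v = 1.7500
step 1: k1 = (0.003828, -0.016845), k2 = (-0.015348, 0.074197), k3 = (-0.015527, 0.075063), k4 = (-0.032434, 0.170031); V <- V + (h/6)(k1 + 2k2 + 2k3 + k4): V^u = 0.1212, V^v = 1.7688
step 2: k1 = (-0.032432, 0.170025), k2 = (-0.048444, 0.271046), k3 = (-0.048830, 0.273205), k4 = (-0.065596, 0.384208); V <- V + (h/6)(k1 + 2k2 + 2k3 + k4): V^u = 0.1090, V^v = 1.8373
step 3: k1 = (-0.065602, 0.384238), k2 = (-0.084821, 0.508119), k3 = (-0.085547, 0.512469), k4 = (-0.109861, 0.654771); V <- V + (h/6)(k1 + 2k2 + 2k3 + k4): V^u = 0.0875, V^v = 1.9656
step 4: k1 = (-0.109874, 0.654850), k2 = (-0.142613, 0.818921), k3 = (-0.144057, 0.827216), k4 = (-0.191215, 1.019813); V <- V + (h/6)(k1 + 2k2 + 2k3 + k4): V^u = 0.0511, V^v = 2.1726
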